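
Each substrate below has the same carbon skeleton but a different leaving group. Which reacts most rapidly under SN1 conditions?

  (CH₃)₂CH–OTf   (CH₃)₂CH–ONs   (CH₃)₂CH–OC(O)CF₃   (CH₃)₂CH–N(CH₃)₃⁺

Same R in every case — rank the leaving groups.
Leaving-group ability tracks the stability of the departed species; conjugate-acid pKₐ is the usual yardstick (lower pKₐ → better LG).
(CH₃)₂CH–OTf loses OTf⁻: pKₐ(CF₃SO₃H (triflic acid)) ≈ -14
(CH₃)₂CH–ONs loses ONs⁻: pKₐ(p-O₂NC₆H₄SO₃H) ≈ -3.5
(CH₃)₂CH–OC(O)CF₃ loses CF₃COO⁻: pKₐ(CF₃COOH) ≈ 0.2
(CH₃)₂CH–N(CH₃)₃⁺ loses NR'₃: pKₐ(R'₃NH⁺) ≈ 10.7

(CH₃)₂CH–OTf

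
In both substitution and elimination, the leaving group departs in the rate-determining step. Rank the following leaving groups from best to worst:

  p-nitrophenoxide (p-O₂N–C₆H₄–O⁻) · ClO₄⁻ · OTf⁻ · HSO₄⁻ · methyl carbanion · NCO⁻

OTf⁻ > ClO₄⁻ > HSO₄⁻ > NCO⁻ > p-nitrophenoxide (p-O₂N–C₆H₄–O⁻) > methyl carbanion

Leaving-group ability tracks the stability of the departed species; conjugate-acid pKₐ is the usual yardstick (lower pKₐ → better LG).
OTf⁻: pKₐ(CF₃SO₃H (triflic acid)) ≈ -14 — charge spread over three oxygens and a CF₃ group; the premier leaving group in synthesis
ClO₄⁻: pKₐ(HClO₄) ≈ -10
HSO₄⁻: pKₐ(H₂SO₄) ≈ -3
NCO⁻: pKₐ(HOCN) ≈ 3.5
p-nitrophenoxide (p-O₂N–C₆H₄–O⁻): pKₐ(p-nitrophenol) ≈ 7.2 — nitro group delocalises the charge; the classic chromogenic LG
methyl carbanion: pKₐ(CH₄) ≈ 48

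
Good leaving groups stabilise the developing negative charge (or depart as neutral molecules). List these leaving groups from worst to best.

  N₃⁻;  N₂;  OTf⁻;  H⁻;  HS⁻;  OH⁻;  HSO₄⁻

The more stable X⁻ (or X) is on its own — i.e. the weaker a base it is — the better a leaving group it makes.
N₂: no meaningful conjugate acid; N₂ departs as an exceptionally stable neutral molecule
OTf⁻: pKₐ(CF₃SO₃H (triflic acid)) ≈ -14 — charge spread over three oxygens and a CF₃ group; the premier leaving group in synthesis
HSO₄⁻: pKₐ(H₂SO₄) ≈ -3 — conjugate base of a strong mineral acid
N₃⁻: pKₐ(HN₃) ≈ 4.7 — linear, resonance-stabilised
HS⁻: pKₐ(H₂S) ≈ 7
OH⁻: pKₐ(H₂O) ≈ 15.7 — strong base; essentially never leaves without prior activation
H⁻: pKₐ(H₂) ≈ 36
Listed from poorest to best leaving group as asked.

H⁻ < OH⁻ < HS⁻ < N₃⁻ < HSO₄⁻ < OTf⁻ < N₂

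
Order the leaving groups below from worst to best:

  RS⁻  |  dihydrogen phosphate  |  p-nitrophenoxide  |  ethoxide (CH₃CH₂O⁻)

A good leaving group is a weak base: the lower the pKₐ of its conjugate acid, the more readily it departs.
dihydrogen phosphate: pKₐ(H₃PO₄) ≈ 2.1
p-nitrophenoxide: pKₐ(p-nitrophenol) ≈ 7.2 — nitro group delocalises the charge; the classic chromogenic LG
RS⁻: pKₐ(RSH (a thiol)) ≈ 10.5 — moderately basic; rarely leaves without activation
ethoxide (CH₃CH₂O⁻): pKₐ(CH₃CH₂OH) ≈ 16 — strong base; alkoxides do not leave unassisted
Reversing gives the worst-to-best order requested.

ethoxide (CH₃CH₂O⁻) < RS⁻ < p-nitrophenoxide < dihydrogen phosphate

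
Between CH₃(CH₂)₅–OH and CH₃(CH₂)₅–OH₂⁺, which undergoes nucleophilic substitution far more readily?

CH₃(CH₂)₅–OH₂⁺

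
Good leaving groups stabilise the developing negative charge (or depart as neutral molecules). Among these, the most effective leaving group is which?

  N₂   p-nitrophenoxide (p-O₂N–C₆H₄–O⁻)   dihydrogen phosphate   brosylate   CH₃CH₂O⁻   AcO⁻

N₂

N₂: no meaningful conjugate acid; N₂ departs as an exceptionally stable neutral molecule
brosylate: pKₐ(p-BrC₆H₄SO₃H) ≈ -2.8
dihydrogen phosphate: pKₐ(H₃PO₄) ≈ 2.1
AcO⁻: pKₐ(CH₃COOH) ≈ 4.8
p-nitrophenoxide (p-O₂N–C₆H₄–O⁻): pKₐ(p-nitrophenol) ≈ 7.2
CH₃CH₂O⁻: pKₐ(CH₃CH₂OH) ≈ 16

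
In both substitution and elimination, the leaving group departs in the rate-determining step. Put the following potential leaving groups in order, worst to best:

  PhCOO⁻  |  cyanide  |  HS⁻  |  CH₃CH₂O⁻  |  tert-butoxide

tert-butoxide < CH₃CH₂O⁻ < cyanide < HS⁻ < PhCOO⁻

Rank by basicity of the departing species: weakest base leaves most easily.
PhCOO⁻: pKₐ(C₆H₅COOH) ≈ 4.2
HS⁻: pKₐ(H₂S) ≈ 7
cyanide: pKₐ(HCN) ≈ 9.2
CH₃CH₂O⁻: pKₐ(CH₃CH₂OH) ≈ 16
tert-butoxide: pKₐ(t-BuOH) ≈ 18
Listed from poorest to best leaving group as asked.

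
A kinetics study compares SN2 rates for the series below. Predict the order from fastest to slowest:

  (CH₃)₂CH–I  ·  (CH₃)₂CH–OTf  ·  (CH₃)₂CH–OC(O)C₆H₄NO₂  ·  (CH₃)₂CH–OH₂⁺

(CH₃)₂CH–OTf > (CH₃)₂CH–I > (CH₃)₂CH–OH₂⁺ > (CH₃)₂CH–OC(O)C₆H₄NO₂

Identical carbon frameworks mean the comparison reduces to leaving-group quality.
The more stable X⁻ (or X) is on its own — i.e. the weaker a base it is — the better a leaving group it makes.
(CH₃)₂CH–OTf loses OTf⁻: pKₐ(CF₃SO₃H (triflic acid)) ≈ -14
(CH₃)₂CH–I loses I⁻: pKₐ(HI) ≈ -10
(CH₃)₂CH–OH₂⁺ loses H₂O: pKₐ(H₃O⁺) ≈ -1.7
(CH₃)₂CH–OC(O)C₆H₄NO₂ loses p-O₂N–C₆H₄–COO⁻: pKₐ(p-nitrobenzoic acid) ≈ 3.4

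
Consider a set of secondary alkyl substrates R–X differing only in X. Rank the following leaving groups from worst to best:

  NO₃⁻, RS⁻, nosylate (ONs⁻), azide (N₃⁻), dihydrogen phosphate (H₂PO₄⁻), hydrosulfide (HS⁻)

RS⁻ < hydrosulfide (HS⁻) < azide (N₃⁻) < dihydrogen phosphate (H₂PO₄⁻) < NO₃⁻ < nosylate (ONs⁻)

A good leaving group is a weak base: the lower the pKₐ of its conjugate acid, the more readily it departs.
nosylate (ONs⁻): pKₐ(p-O₂NC₆H₄SO₃H) ≈ -3.5
NO₃⁻: pKₐ(HNO₃) ≈ -1.3
dihydrogen phosphate (H₂PO₄⁻): pKₐ(H₃PO₄) ≈ 2.1
azide (N₃⁻): pKₐ(HN₃) ≈ 4.7
hydrosulfide (HS⁻): pKₐ(H₂S) ≈ 7
RS⁻: pKₐ(RSH (a thiol)) ≈ 10.5
Listed from poorest to best leaving group as asked.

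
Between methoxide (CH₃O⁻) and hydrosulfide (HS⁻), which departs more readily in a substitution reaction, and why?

hydrosulfide (HS⁻)

hydrosulfide (HS⁻) is the better leaving group.
pKₐ(H₂S) ≈ 7 versus pKₐ(CH₃OH) ≈ 15.5: hydrosulfide (HS⁻) is the much weaker base.
Larger and more polarisable than the oxygen analogue.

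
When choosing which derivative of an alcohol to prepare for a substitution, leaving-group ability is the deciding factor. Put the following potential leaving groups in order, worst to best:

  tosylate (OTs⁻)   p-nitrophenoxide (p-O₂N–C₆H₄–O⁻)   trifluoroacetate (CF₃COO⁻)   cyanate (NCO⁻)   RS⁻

RS⁻ < p-nitrophenoxide (p-O₂N–C₆H₄–O⁻) < cyanate (NCO⁻) < trifluoroacetate (CF₃COO⁻) < tosylate (OTs⁻)

A good leaving group is a weak base: the lower the pKₐ of its conjugate acid, the more readily it departs.
tosylate (OTs⁻): pKₐ(p-CH₃C₆H₄SO₃H (TsOH)) ≈ -2.8
trifluoroacetate (CF₃COO⁻): pKₐ(CF₃COOH) ≈ 0.2
cyanate (NCO⁻): pKₐ(HOCN) ≈ 3.5
p-nitrophenoxide (p-O₂N–C₆H₄–O⁻): pKₐ(p-nitrophenol) ≈ 7.2
RS⁻: pKₐ(RSH (a thiol)) ≈ 10.5
Listed from poorest to best leaving group as asked.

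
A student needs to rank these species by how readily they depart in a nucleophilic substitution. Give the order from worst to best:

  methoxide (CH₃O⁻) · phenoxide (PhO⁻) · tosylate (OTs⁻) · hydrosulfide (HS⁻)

methoxide (CH₃O⁻) < phenoxide (PhO⁻) < hydrosulfide (HS⁻) < tosylate (OTs⁻)

Leaving-group ability tracks the stability of the departed species; conjugate-acid pKₐ is the usual yardstick (lower pKₐ → better LG).
tosylate (OTs⁻): pKₐ(p-CH₃C₆H₄SO₃H (TsOH)) ≈ -2.8 — resonance-delocalised arenesulfonate
hydrosulfide (HS⁻): pKₐ(H₂S) ≈ 7 — larger and more polarisable than the oxygen analogue
phenoxide (PhO⁻): pKₐ(C₆H₅OH (phenol)) ≈ 10 — resonance into the ring helps, but still a poor LG
methoxide (CH₃O⁻): pKₐ(CH₃OH) ≈ 15.5 — strong base; alkoxides do not leave unassisted
Listed from poorest to best leaving group as asked.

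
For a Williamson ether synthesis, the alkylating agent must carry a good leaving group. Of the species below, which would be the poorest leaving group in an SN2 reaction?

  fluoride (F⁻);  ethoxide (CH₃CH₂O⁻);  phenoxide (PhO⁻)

ethoxide (CH₃CH₂O⁻)

Leaving-group ability tracks the stability of the departed species; conjugate-acid pKₐ is the usual yardstick (lower pKₐ → better LG).
fluoride (F⁻): pKₐ(HF) ≈ 3.2
phenoxide (PhO⁻): pKₐ(C₆H₅OH (phenol)) ≈ 10
ethoxide (CH₃CH₂O⁻): pKₐ(CH₃CH₂OH) ≈ 16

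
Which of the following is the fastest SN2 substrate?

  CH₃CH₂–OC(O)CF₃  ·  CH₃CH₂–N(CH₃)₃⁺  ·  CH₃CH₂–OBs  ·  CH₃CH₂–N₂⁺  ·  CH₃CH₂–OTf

CH₃CH₂–N₂⁺

The skeletons are identical, so relative rate is governed entirely by leaving-group ability.
Leaving-group ability tracks the stability of the departed species; conjugate-acid pKₐ is the usual yardstick (lower pKₐ → better LG).
CH₃CH₂–N₂⁺ loses N₂: no meaningful conjugate acid; N₂ departs as an exceptionally stable neutral molecule
CH₃CH₂–OTf loses OTf⁻: pKₐ(CF₃SO₃H (triflic acid)) ≈ -14
CH₃CH₂–OBs loses OBs⁻: pKₐ(p-BrC₆H₄SO₃H) ≈ -2.8
CH₃CH₂–OC(O)CF₃ loses CF₃COO⁻: pKₐ(CF₃COOH) ≈ 0.2
CH₃CH₂–N(CH₃)₃⁺ loses NR'₃: pKₐ(R'₃NH⁺) ≈ 10.7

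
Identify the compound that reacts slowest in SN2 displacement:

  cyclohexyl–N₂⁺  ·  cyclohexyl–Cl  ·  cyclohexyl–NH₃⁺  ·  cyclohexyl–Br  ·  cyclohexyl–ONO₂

cyclohexyl–NH₃⁺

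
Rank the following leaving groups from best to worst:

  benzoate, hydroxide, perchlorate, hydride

perchlorate > benzoate > hydroxide > hydride

The more stable X⁻ (or X) is on its own — i.e. the weaker a base it is — the better a leaving group it makes.
perchlorate: pKₐ(HClO₄) ≈ -10 — extremely weak base; rarely used for safety reasons
benzoate: pKₐ(C₆H₅COOH) ≈ 4.2 — aryl carboxylate
hydroxide: pKₐ(H₂O) ≈ 15.7 — strong base; essentially never leaves without prior activation
hydride: pKₐ(H₂) ≈ 36 — extremely strong base; leaves only in special hydride-transfer contexts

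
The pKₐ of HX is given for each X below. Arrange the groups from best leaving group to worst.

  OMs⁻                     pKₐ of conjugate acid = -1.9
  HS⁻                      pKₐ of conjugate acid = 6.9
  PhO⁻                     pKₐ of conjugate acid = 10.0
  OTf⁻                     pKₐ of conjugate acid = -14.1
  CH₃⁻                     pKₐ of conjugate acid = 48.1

OTf⁻ > OMs⁻ > HS⁻ > PhO⁻ > CH₃⁻

Lower conjugate-acid pKₐ ⇒ weaker base ⇒ better leaving group.
Sorting by the given values: OTf⁻ (-14.1), OMs⁻ (-1.9), HS⁻ (6.9), PhO⁻ (10.0), CH₃⁻ (48.1).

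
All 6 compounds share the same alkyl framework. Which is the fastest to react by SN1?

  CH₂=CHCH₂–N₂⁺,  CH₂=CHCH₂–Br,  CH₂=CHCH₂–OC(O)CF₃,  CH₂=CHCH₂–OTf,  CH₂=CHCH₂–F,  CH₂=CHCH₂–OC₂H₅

CH₂=CHCH₂–N₂⁺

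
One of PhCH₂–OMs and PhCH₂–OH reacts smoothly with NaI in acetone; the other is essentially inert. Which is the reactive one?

PhCH₂–OMs

From PhCH₂–OH the departing group would be OH⁻ (pKₐ(H₂O) ≈ 15.7). Strong base; essentially never leaves without prior activation.
From PhCH₂–OMs the leaving group is OMs⁻ (pKₐ(CH₃SO₃H (MsOH)) ≈ -1.9). Resonance-delocalised alkanesulfonate.
(In practice PhCH₂–OMs is made from PhCH₂–OH by treatment with MsCl / Et₃N, converting the hydroxyl into a mesylate.)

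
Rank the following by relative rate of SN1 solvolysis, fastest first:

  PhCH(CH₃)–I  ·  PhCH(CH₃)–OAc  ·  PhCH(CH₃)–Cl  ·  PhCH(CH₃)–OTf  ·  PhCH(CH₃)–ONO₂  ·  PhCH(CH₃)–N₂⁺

The skeletons are identical, so relative rate is governed entirely by leaving-group ability.
Leaving-group ability tracks the stability of the departed species; conjugate-acid pKₐ is the usual yardstick (lower pKₐ → better LG).
PhCH(CH₃)–N₂⁺ loses N₂: no meaningful conjugate acid; N₂ departs as an exceptionally stable neutral molecule
PhCH(CH₃)–OTf loses OTf⁻: pKₐ(CF₃SO₃H (triflic acid)) ≈ -14
PhCH(CH₃)–I loses I⁻: pKₐ(HI) ≈ -10
PhCH(CH₃)–Cl loses Cl⁻: pKₐ(HCl) ≈ -7
PhCH(CH₃)–ONO₂ loses NO₃⁻: pKₐ(HNO₃) ≈ -1.3
PhCH(CH₃)–OAc loses AcO⁻: pKₐ(CH₃COOH) ≈ 4.8

PhCH(CH₃)–N₂⁺ > PhCH(CH₃)–OTf > PhCH(CH₃)–I > PhCH(CH₃)–Cl > PhCH(CH₃)–ONO₂ > PhCH(CH₃)–OAc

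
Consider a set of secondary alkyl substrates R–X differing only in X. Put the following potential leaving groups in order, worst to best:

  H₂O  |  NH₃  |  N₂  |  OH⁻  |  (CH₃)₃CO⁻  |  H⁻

The more stable X⁻ (or X) is on its own — i.e. the weaker a base it is — the better a leaving group it makes.
N₂: no meaningful conjugate acid; N₂ departs as an exceptionally stable neutral molecule
H₂O: pKₐ(H₃O⁺) ≈ -1.7 — neutral; leaves from a protonated alcohol (R–OH₂⁺)
NH₃: pKₐ(NH₄⁺) ≈ 9.2 — neutral but moderately basic; leaves from R–NH₃⁺
OH⁻: pKₐ(H₂O) ≈ 15.7 — strong base; essentially never leaves without prior activation
(CH₃)₃CO⁻: pKₐ(t-BuOH) ≈ 18
H⁻: pKₐ(H₂) ≈ 36
Listed from poorest to best leaving group as asked.

H⁻ < (CH₃)₃CO⁻ < OH⁻ < NH₃ < H₂O < N₂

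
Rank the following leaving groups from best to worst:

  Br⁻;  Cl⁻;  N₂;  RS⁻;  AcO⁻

N₂ > Br⁻ > Cl⁻ > AcO⁻ > RS⁻

A good leaving group is a weak base: the lower the pKₐ of its conjugate acid, the more readily it departs.
N₂: no meaningful conjugate acid; N₂ departs as an exceptionally stable neutral molecule
Br⁻: pKₐ(HBr) ≈ -9
Cl⁻: pKₐ(HCl) ≈ -7
AcO⁻: pKₐ(CH₃COOH) ≈ 4.8
RS⁻: pKₐ(RSH (a thiol)) ≈ 10.5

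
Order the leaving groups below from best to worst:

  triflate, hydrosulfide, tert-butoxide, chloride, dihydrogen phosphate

A good leaving group is a weak base: the lower the pKₐ of its conjugate acid, the more readily it departs.
triflate: pKₐ(CF₃SO₃H (triflic acid)) ≈ -14 — charge spread over three oxygens and a CF₃ group; the premier leaving group in synthesis
chloride: pKₐ(HCl) ≈ -7 — moderately weak base
dihydrogen phosphate: pKₐ(H₃PO₄) ≈ 2.1 — moderate base; biological leaving group after further activation
hydrosulfide: pKₐ(H₂S) ≈ 7 — larger and more polarisable than the oxygen analogue
tert-butoxide: pKₐ(t-BuOH) ≈ 18 — bulky, strongly basic alkoxide

triflate > chloride > dihydrogen phosphate > hydrosulfide > tert-butoxide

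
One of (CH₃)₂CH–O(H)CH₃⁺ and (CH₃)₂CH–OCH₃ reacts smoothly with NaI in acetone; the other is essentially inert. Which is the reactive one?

(CH₃)₂CH–O(H)CH₃⁺

From (CH₃)₂CH–OCH₃ the departing group would be CH₃O⁻ (pKₐ(CH₃OH) ≈ 15.5). Strong base; alkoxides do not leave unassisted.
From (CH₃)₂CH–O(H)CH₃⁺ the leaving group is R'OH (pKₐ(R'OH₂⁺) ≈ -2.4). Neutral; leaves from a protonated ether (an oxonium ion, R–O(H)R'⁺).
(In practice (CH₃)₂CH–O(H)CH₃⁺ is made from (CH₃)₂CH–OCH₃ by protonation with concentrated HI, allowing neutral methanol, rather than methoxide, to depart.)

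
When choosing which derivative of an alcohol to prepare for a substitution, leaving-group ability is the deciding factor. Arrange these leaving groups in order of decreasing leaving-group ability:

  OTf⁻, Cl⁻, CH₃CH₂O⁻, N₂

N₂ > OTf⁻ > Cl⁻ > CH₃CH₂O⁻

Leaving-group ability tracks the stability of the departed species; conjugate-acid pKₐ is the usual yardstick (lower pKₐ → better LG).
N₂: no meaningful conjugate acid; N₂ departs as an exceptionally stable neutral molecule
OTf⁻: pKₐ(CF₃SO₃H (triflic acid)) ≈ -14 — charge spread over three oxygens and a CF₃ group; the premier leaving group in synthesis
Cl⁻: pKₐ(HCl) ≈ -7
CH₃CH₂O⁻: pKₐ(CH₃CH₂OH) ≈ 16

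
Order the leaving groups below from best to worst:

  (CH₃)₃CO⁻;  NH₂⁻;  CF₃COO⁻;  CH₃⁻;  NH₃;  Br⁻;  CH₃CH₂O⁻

Rank by basicity of the departing species: weakest base leaves most easily.
Br⁻: pKₐ(HBr) ≈ -9 — weak base; good leaving group
CF₃COO⁻: pKₐ(CF₃COOH) ≈ 0.2 — strongly electron-withdrawing CF₃ stabilises the carboxylate
NH₃: pKₐ(NH₄⁺) ≈ 9.2 — neutral but moderately basic; leaves from R–NH₃⁺
CH₃CH₂O⁻: pKₐ(CH₃CH₂OH) ≈ 16 — strong base; alkoxides do not leave unassisted
(CH₃)₃CO⁻: pKₐ(t-BuOH) ≈ 18 — bulky, strongly basic alkoxide
NH₂⁻: pKₐ(NH₃) ≈ 38
CH₃⁻: pKₐ(CH₄) ≈ 48

Br⁻ > CF₃COO⁻ > NH₃ > CH₃CH₂O⁻ > (CH₃)₃CO⁻ > NH₂⁻ > CH₃⁻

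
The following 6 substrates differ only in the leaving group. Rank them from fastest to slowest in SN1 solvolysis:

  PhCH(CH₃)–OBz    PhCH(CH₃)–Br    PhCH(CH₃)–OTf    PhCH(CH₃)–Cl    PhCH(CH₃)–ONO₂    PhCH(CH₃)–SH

With the same alkyl group throughout, only the leaving group differentiates the rates.
Leaving-group ability tracks the stability of the departed species; conjugate-acid pKₐ is the usual yardstick (lower pKₐ → better LG).
PhCH(CH₃)–OTf loses OTf⁻: pKₐ(CF₃SO₃H (triflic acid)) ≈ -14
PhCH(CH₃)–Br loses Br⁻: pKₐ(HBr) ≈ -9
PhCH(CH₃)–Cl loses Cl⁻: pKₐ(HCl) ≈ -7
PhCH(CH₃)–ONO₂ loses NO₃⁻: pKₐ(HNO₃) ≈ -1.3
PhCH(CH₃)–OBz loses PhCOO⁻: pKₐ(C₆H₅COOH) ≈ 4.2
PhCH(CH₃)–SH loses HS⁻: pKₐ(H₂S) ≈ 7

PhCH(CH₃)–OTf > PhCH(CH₃)–Br > PhCH(CH₃)–Cl > PhCH(CH₃)–ONO₂ > PhCH(CH₃)–OBz > PhCH(CH₃)–SH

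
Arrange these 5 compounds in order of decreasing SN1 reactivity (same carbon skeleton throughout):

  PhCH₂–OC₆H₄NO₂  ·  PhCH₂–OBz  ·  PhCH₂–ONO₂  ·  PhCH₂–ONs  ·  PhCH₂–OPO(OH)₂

PhCH₂–ONs > PhCH₂–ONO₂ > PhCH₂–OPO(OH)₂ > PhCH₂–OBz > PhCH₂–OC₆H₄NO₂

Identical carbon frameworks mean the comparison reduces to leaving-group quality.
Rank by basicity of the departing species: weakest base leaves most easily.
PhCH₂–ONs loses ONs⁻: pKₐ(p-O₂NC₆H₄SO₃H) ≈ -3.5
PhCH₂–ONO₂ loses NO₃⁻: pKₐ(HNO₃) ≈ -1.3
PhCH₂–OPO(OH)₂ loses H₂PO₄⁻: pKₐ(H₃PO₄) ≈ 2.1
PhCH₂–OBz loses PhCOO⁻: pKₐ(C₆H₅COOH) ≈ 4.2
PhCH₂–OC₆H₄NO₂ loses p-O₂N–C₆H₄–O⁻: pKₐ(p-nitrophenol) ≈ 7.2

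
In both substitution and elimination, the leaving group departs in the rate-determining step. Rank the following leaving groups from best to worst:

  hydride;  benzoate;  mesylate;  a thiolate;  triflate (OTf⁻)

triflate (OTf⁻): pKₐ(CF₃SO₃H (triflic acid)) ≈ -14
mesylate: pKₐ(CH₃SO₃H (MsOH)) ≈ -1.9
benzoate: pKₐ(C₆H₅COOH) ≈ 4.2
a thiolate: pKₐ(RSH (a thiol)) ≈ 10.5
hydride: pKₐ(H₂) ≈ 36

triflate (OTf⁻) > mesylate > benzoate > a thiolate > hydride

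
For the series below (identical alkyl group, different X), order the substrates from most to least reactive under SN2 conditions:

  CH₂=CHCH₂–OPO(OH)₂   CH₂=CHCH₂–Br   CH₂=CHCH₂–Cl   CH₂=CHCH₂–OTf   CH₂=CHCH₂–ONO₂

CH₂=CHCH₂–OTf > CH₂=CHCH₂–Br > CH₂=CHCH₂–Cl > CH₂=CHCH₂–ONO₂ > CH₂=CHCH₂–OPO(OH)₂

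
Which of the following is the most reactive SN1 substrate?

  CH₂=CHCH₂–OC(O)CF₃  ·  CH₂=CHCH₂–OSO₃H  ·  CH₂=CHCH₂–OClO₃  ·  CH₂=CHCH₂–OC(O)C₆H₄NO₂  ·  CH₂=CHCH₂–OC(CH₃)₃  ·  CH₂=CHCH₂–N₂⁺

Identical carbon frameworks mean the comparison reduces to leaving-group quality.
Leaving-group ability tracks the stability of the departed species; conjugate-acid pKₐ is the usual yardstick (lower pKₐ → better LG).
CH₂=CHCH₂–N₂⁺ loses N₂: no meaningful conjugate acid; N₂ departs as an exceptionally stable neutral molecule
CH₂=CHCH₂–OClO₃ loses ClO₄⁻: pKₐ(HClO₄) ≈ -10
CH₂=CHCH₂–OSO₃H loses HSO₄⁻: pKₐ(H₂SO₄) ≈ -3
CH₂=CHCH₂–OC(O)CF₃ loses CF₃COO⁻: pKₐ(CF₃COOH) ≈ 0.2
CH₂=CHCH₂–OC(O)C₆H₄NO₂ loses p-O₂N–C₆H₄–COO⁻: pKₐ(p-nitrobenzoic acid) ≈ 3.4
CH₂=CHCH₂–OC(CH₃)₃ loses (CH₃)₃CO⁻: pKₐ(t-BuOH) ≈ 18

CH₂=CHCH₂–N₂⁺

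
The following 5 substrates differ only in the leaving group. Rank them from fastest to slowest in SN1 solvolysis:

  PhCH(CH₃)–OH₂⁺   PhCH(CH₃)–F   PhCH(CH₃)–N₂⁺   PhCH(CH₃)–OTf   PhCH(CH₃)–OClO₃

PhCH(CH₃)–N₂⁺ > PhCH(CH₃)–OTf > PhCH(CH₃)–OClO₃ > PhCH(CH₃)–OH₂⁺ > PhCH(CH₃)–F

With the same alkyl group throughout, only the leaving group differentiates the rates.
Rank by basicity of the departing species: weakest base leaves most easily.
PhCH(CH₃)–N₂⁺ loses N₂: no meaningful conjugate acid; N₂ departs as an exceptionally stable neutral molecule
PhCH(CH₃)–OTf loses OTf⁻: pKₐ(CF₃SO₃H (triflic acid)) ≈ -14
PhCH(CH₃)–OClO₃ loses ClO₄⁻: pKₐ(HClO₄) ≈ -10
PhCH(CH₃)–OH₂⁺ loses H₂O: pKₐ(H₃O⁺) ≈ -1.7
PhCH(CH₃)–F loses F⁻: pKₐ(HF) ≈ 3.2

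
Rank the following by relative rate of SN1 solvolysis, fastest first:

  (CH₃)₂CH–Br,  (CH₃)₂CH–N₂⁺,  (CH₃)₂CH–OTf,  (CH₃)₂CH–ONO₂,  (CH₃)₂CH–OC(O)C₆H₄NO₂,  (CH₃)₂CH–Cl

Same R in every case — rank the leaving groups.
The more stable X⁻ (or X) is on its own — i.e. the weaker a base it is — the better a leaving group it makes.
(CH₃)₂CH–N₂⁺ loses N₂: no meaningful conjugate acid; N₂ departs as an exceptionally stable neutral molecule
(CH₃)₂CH–OTf loses OTf⁻: pKₐ(CF₃SO₃H (triflic acid)) ≈ -14
(CH₃)₂CH–Br loses Br⁻: pKₐ(HBr) ≈ -9
(CH₃)₂CH–Cl loses Cl⁻: pKₐ(HCl) ≈ -7
(CH₃)₂CH–ONO₂ loses NO₃⁻: pKₐ(HNO₃) ≈ -1.3
(CH₃)₂CH–OC(O)C₆H₄NO₂ loses p-O₂N–C₆H₄–COO⁻: pKₐ(p-nitrobenzoic acid) ≈ 3.4

(CH₃)₂CH–N₂⁺ > (CH₃)₂CH–OTf > (CH₃)₂CH–Br > (CH₃)₂CH–Cl > (CH₃)₂CH–ONO₂ > (CH₃)₂CH–OC(O)C₆H₄NO₂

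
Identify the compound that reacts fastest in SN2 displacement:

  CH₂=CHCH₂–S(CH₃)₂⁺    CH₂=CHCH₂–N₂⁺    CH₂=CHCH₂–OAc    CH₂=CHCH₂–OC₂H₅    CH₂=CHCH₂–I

CH₂=CHCH₂–N₂⁺

Identical carbon frameworks mean the comparison reduces to leaving-group quality.
A good leaving group is a weak base: the lower the pKₐ of its conjugate acid, the more readily it departs.
CH₂=CHCH₂–N₂⁺ loses N₂: no meaningful conjugate acid; N₂ departs as an exceptionally stable neutral molecule
CH₂=CHCH₂–I loses I⁻: pKₐ(HI) ≈ -10
CH₂=CHCH₂–S(CH₃)₂⁺ loses SR'₂: pKₐ(R'₂SH⁺) ≈ -7
CH₂=CHCH₂–OAc loses AcO⁻: pKₐ(CH₃COOH) ≈ 4.8
CH₂=CHCH₂–OC₂H₅ loses CH₃CH₂O⁻: pKₐ(CH₃CH₂OH) ≈ 16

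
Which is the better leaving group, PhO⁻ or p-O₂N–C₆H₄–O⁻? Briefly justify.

p-O₂N–C₆H₄–O⁻ is the better leaving group.
pKₐ(p-nitrophenol) ≈ 7.2 versus pKₐ(C₆H₅OH (phenol)) ≈ 10: p-O₂N–C₆H₄–O⁻ is the much weaker base.
Nitro group delocalises the charge; the classic chromogenic LG.

p-O₂N–C₆H₄–O⁻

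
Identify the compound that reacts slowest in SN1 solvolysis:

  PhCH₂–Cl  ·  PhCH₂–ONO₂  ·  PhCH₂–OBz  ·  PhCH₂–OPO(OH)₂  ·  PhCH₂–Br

PhCH₂–OBz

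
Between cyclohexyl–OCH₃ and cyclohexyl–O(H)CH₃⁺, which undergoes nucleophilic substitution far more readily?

From cyclohexyl–OCH₃ the departing group would be CH₃O⁻ (pKₐ(CH₃OH) ≈ 15.5). Strong base; alkoxides do not leave unassisted.
From cyclohexyl–O(H)CH₃⁺ the leaving group is R'OH (pKₐ(R'OH₂⁺) ≈ -2.4). Neutral; leaves from a protonated ether (an oxonium ion, R–O(H)R'⁺).
(In practice cyclohexyl–O(H)CH₃⁺ is made from cyclohexyl–OCH₃ by protonation with concentrated HI, allowing neutral methanol, rather than methoxide, to depart.)

cyclohexyl–O(H)CH₃⁺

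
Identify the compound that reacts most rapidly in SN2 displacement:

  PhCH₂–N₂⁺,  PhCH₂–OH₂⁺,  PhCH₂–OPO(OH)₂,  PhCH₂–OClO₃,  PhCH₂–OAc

PhCH₂–N₂⁺

The skeletons are identical, so relative rate is governed entirely by leaving-group ability.
Rank by basicity of the departing species: weakest base leaves most easily.
PhCH₂–N₂⁺ loses N₂: no meaningful conjugate acid; N₂ departs as an exceptionally stable neutral molecule
PhCH₂–OClO₃ loses ClO₄⁻: pKₐ(HClO₄) ≈ -10
PhCH₂–OH₂⁺ loses H₂O: pKₐ(H₃O⁺) ≈ -1.7
PhCH₂–OPO(OH)₂ loses H₂PO₄⁻: pKₐ(H₃PO₄) ≈ 2.1
PhCH₂–OAc loses AcO⁻: pKₐ(CH₃COOH) ≈ 4.8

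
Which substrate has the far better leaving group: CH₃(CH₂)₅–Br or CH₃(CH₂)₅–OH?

From CH₃(CH₂)₅–OH the departing group would be OH⁻ (pKₐ(H₂O) ≈ 15.7). Strong base; essentially never leaves without prior activation.
From CH₃(CH₂)₅–Br the leaving group is Br⁻ (pKₐ(HBr) ≈ -9). Weak base; good leaving group.
(In practice CH₃(CH₂)₅–Br is made from CH₃(CH₂)₅–OH by treatment with PBr₃, replacing the hydroxyl with bromide.)

CH₃(CH₂)₅–Br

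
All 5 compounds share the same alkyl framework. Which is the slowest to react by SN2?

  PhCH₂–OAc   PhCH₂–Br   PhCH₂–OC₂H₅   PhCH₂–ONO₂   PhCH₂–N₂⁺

PhCH₂–OC₂H₅

With the same alkyl group throughout, only the leaving group differentiates the rates.
A good leaving group is a weak base: the lower the pKₐ of its conjugate acid, the more readily it departs.
PhCH₂–N₂⁺ loses N₂: no meaningful conjugate acid; N₂ departs as an exceptionally stable neutral molecule
PhCH₂–Br loses Br⁻: pKₐ(HBr) ≈ -9
PhCH₂–ONO₂ loses NO₃⁻: pKₐ(HNO₃) ≈ -1.3
PhCH₂–OAc loses AcO⁻: pKₐ(CH₃COOH) ≈ 4.8
PhCH₂–OC₂H₅ loses CH₃CH₂O⁻: pKₐ(CH₃CH₂OH) ≈ 16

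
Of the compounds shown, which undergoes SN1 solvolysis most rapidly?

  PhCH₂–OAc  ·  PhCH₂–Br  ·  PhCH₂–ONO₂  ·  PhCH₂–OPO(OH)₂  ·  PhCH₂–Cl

Same R in every case — rank the leaving groups.
Rank by basicity of the departing species: weakest base leaves most easily.
PhCH₂–Br loses Br⁻: pKₐ(HBr) ≈ -9
PhCH₂–Cl loses Cl⁻: pKₐ(HCl) ≈ -7
PhCH₂–ONO₂ loses NO₃⁻: pKₐ(HNO₃) ≈ -1.3
PhCH₂–OPO(OH)₂ loses H₂PO₄⁻: pKₐ(H₃PO₄) ≈ 2.1
PhCH₂–OAc loses AcO⁻: pKₐ(CH₃COOH) ≈ 4.8

PhCH₂–Br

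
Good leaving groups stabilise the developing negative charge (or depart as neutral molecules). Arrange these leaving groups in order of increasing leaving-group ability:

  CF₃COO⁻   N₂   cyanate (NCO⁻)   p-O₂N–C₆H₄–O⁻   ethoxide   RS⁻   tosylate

ethoxide < RS⁻ < p-O₂N–C₆H₄–O⁻ < cyanate (NCO⁻) < CF₃COO⁻ < tosylate < N₂

N₂: no meaningful conjugate acid; N₂ departs as an exceptionally stable neutral molecule
tosylate: pKₐ(p-CH₃C₆H₄SO₃H (TsOH)) ≈ -2.8
CF₃COO⁻: pKₐ(CF₃COOH) ≈ 0.2
cyanate (NCO⁻): pKₐ(HOCN) ≈ 3.5
p-O₂N–C₆H₄–O⁻: pKₐ(p-nitrophenol) ≈ 7.2
RS⁻: pKₐ(RSH (a thiol)) ≈ 10.5 — moderately basic; rarely leaves without activation
ethoxide: pKₐ(CH₃CH₂OH) ≈ 16
Reversing gives the worst-to-best order requested.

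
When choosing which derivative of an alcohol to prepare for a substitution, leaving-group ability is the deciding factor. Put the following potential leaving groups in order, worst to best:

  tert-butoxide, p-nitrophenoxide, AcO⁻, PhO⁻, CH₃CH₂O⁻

A good leaving group is a weak base: the lower the pKₐ of its conjugate acid, the more readily it departs.
AcO⁻: pKₐ(CH₃COOH) ≈ 4.8
p-nitrophenoxide: pKₐ(p-nitrophenol) ≈ 7.2
PhO⁻: pKₐ(C₆H₅OH (phenol)) ≈ 10
CH₃CH₂O⁻: pKₐ(CH₃CH₂OH) ≈ 16
tert-butoxide: pKₐ(t-BuOH) ≈ 18
The question asks for worst first, so the sequence is read in increasing leaving-group ability.

tert-butoxide < CH₃CH₂O⁻ < PhO⁻ < p-nitrophenoxide < AcO⁻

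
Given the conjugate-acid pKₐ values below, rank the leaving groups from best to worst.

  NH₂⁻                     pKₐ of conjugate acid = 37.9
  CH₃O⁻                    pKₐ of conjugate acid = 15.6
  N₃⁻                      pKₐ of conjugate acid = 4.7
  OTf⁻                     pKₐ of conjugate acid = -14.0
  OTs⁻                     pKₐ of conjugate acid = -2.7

Lower conjugate-acid pKₐ ⇒ weaker base ⇒ better leaving group.
Sorting by the given values: OTf⁻ (-14.0), OTs⁻ (-2.7), N₃⁻ (4.7), CH₃O⁻ (15.6), NH₂⁻ (37.9).

OTf⁻ > OTs⁻ > N₃⁻ > CH₃O⁻ > NH₂⁻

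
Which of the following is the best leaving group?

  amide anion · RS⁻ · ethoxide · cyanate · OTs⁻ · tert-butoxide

A good leaving group is a weak base: the lower the pKₐ of its conjugate acid, the more readily it departs.
OTs⁻: pKₐ(p-CH₃C₆H₄SO₃H (TsOH)) ≈ -2.8
cyanate: pKₐ(HOCN) ≈ 3.5
RS⁻: pKₐ(RSH (a thiol)) ≈ 10.5
ethoxide: pKₐ(CH₃CH₂OH) ≈ 16
tert-butoxide: pKₐ(t-BuOH) ≈ 18
amide anion: pKₐ(NH₃) ≈ 38

OTs⁻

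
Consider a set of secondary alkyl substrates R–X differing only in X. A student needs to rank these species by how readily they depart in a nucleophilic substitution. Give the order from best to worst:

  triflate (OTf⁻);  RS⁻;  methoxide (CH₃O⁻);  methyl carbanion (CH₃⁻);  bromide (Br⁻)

triflate (OTf⁻) > bromide (Br⁻) > RS⁻ > methoxide (CH₃O⁻) > methyl carbanion (CH₃⁻)

Rank by basicity of the departing species: weakest base leaves most easily.
triflate (OTf⁻): pKₐ(CF₃SO₃H (triflic acid)) ≈ -14
bromide (Br⁻): pKₐ(HBr) ≈ -9
RS⁻: pKₐ(RSH (a thiol)) ≈ 10.5
methoxide (CH₃O⁻): pKₐ(CH₃OH) ≈ 15.5
methyl carbanion (CH₃⁻): pKₐ(CH₄) ≈ 48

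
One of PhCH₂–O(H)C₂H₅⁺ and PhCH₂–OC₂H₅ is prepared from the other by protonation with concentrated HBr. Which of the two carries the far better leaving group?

PhCH₂–O(H)C₂H₅⁺

From PhCH₂–OC₂H₅ the departing group would be CH₃CH₂O⁻ (pKₐ(CH₃CH₂OH) ≈ 16). Strong base; alkoxides do not leave unassisted.
From PhCH₂–O(H)C₂H₅⁺ the leaving group is R'OH (pKₐ(R'OH₂⁺) ≈ -2.4). Neutral; leaves from a protonated ether (an oxonium ion, R–O(H)R'⁺).
Protonation with concentrated HBr works by allowing neutral ethanol, rather than ethoxide, to depart, making PhCH₂–O(H)C₂H₅⁺ enormously more reactive.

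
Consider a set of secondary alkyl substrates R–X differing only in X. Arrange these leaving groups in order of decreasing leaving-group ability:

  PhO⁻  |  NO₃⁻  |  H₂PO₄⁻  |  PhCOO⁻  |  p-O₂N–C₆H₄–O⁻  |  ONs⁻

ONs⁻: pKₐ(p-O₂NC₆H₄SO₃H) ≈ -3.5
NO₃⁻: pKₐ(HNO₃) ≈ -1.3 — resonance-delocalised over three oxygens
H₂PO₄⁻: pKₐ(H₃PO₄) ≈ 2.1 — moderate base; biological leaving group after further activation
PhCOO⁻: pKₐ(C₆H₅COOH) ≈ 4.2 — aryl carboxylate
p-O₂N–C₆H₄–O⁻: pKₐ(p-nitrophenol) ≈ 7.2 — nitro group delocalises the charge; the classic chromogenic LG
PhO⁻: pKₐ(C₆H₅OH (phenol)) ≈ 10 — resonance into the ring helps, but still a poor LG

ONs⁻ > NO₃⁻ > H₂PO₄⁻ > PhCOO⁻ > p-O₂N–C₆H₄–O⁻ > PhO⁻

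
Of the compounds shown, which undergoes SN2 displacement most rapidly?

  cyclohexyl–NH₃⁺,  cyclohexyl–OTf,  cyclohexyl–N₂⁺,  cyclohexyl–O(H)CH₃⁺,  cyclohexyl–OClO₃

With the same alkyl group throughout, only the leaving group differentiates the rates.
A good leaving group is a weak base: the lower the pKₐ of its conjugate acid, the more readily it departs.
cyclohexyl–N₂⁺ loses N₂: no meaningful conjugate acid; N₂ departs as an exceptionally stable neutral molecule
cyclohexyl–OTf loses OTf⁻: pKₐ(CF₃SO₃H (triflic acid)) ≈ -14
cyclohexyl–OClO₃ loses ClO₄⁻: pKₐ(HClO₄) ≈ -10
cyclohexyl–O(H)CH₃⁺ loses R'OH: pKₐ(R'OH₂⁺) ≈ -2.4
cyclohexyl–NH₃⁺ loses NH₃: pKₐ(NH₄⁺) ≈ 9.2

cyclohexyl–N₂⁺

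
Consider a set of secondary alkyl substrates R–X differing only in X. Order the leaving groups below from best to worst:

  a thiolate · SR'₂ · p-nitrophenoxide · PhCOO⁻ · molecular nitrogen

molecular nitrogen > SR'₂ > PhCOO⁻ > p-nitrophenoxide > a thiolate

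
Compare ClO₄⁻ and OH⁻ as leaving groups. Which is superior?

ClO₄⁻

ClO₄⁻ is the better leaving group.
pKₐ(HClO₄) ≈ -10 versus pKₐ(H₂O) ≈ 15.7: ClO₄⁻ is the much weaker base.
Extremely weak base; rarely used for safety reasons.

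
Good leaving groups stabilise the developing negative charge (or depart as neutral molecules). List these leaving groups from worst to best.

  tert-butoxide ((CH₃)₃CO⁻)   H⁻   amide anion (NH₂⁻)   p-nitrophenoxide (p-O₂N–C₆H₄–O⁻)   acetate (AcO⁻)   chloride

amide anion (NH₂⁻) < H⁻ < tert-butoxide ((CH₃)₃CO⁻) < p-nitrophenoxide (p-O₂N–C₆H₄–O⁻) < acetate (AcO⁻) < chloride

Rank by basicity of the departing species: weakest base leaves most easily.
chloride: pKₐ(HCl) ≈ -7 — moderately weak base
acetate (AcO⁻): pKₐ(CH₃COOH) ≈ 4.8
p-nitrophenoxide (p-O₂N–C₆H₄–O⁻): pKₐ(p-nitrophenol) ≈ 7.2 — nitro group delocalises the charge; the classic chromogenic LG
tert-butoxide ((CH₃)₃CO⁻): pKₐ(t-BuOH) ≈ 18
H⁻: pKₐ(H₂) ≈ 36 — extremely strong base; leaves only in special hydride-transfer contexts
amide anion (NH₂⁻): pKₐ(NH₃) ≈ 38 — extremely strong base; never a leaving group
Reversing gives the worst-to-best order requested.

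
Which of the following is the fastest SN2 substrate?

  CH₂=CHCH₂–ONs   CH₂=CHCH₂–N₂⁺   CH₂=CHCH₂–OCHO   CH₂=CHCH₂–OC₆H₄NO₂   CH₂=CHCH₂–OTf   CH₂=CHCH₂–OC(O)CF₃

CH₂=CHCH₂–N₂⁺

With the same alkyl group throughout, only the leaving group differentiates the rates.
The more stable X⁻ (or X) is on its own — i.e. the weaker a base it is — the better a leaving group it makes.
CH₂=CHCH₂–N₂⁺ loses N₂: no meaningful conjugate acid; N₂ departs as an exceptionally stable neutral molecule
CH₂=CHCH₂–OTf loses OTf⁻: pKₐ(CF₃SO₃H (triflic acid)) ≈ -14
CH₂=CHCH₂–ONs loses ONs⁻: pKₐ(p-O₂NC₆H₄SO₃H) ≈ -3.5
CH₂=CHCH₂–OC(O)CF₃ loses CF₃COO⁻: pKₐ(CF₃COOH) ≈ 0.2
CH₂=CHCH₂–OCHO loses HCOO⁻: pKₐ(HCOOH) ≈ 3.8
CH₂=CHCH₂–OC₆H₄NO₂ loses p-O₂N–C₆H₄–O⁻: pKₐ(p-nitrophenol) ≈ 7.2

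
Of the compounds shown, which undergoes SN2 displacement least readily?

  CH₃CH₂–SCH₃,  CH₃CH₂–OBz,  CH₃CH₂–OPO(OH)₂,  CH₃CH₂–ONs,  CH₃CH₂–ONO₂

Identical carbon frameworks mean the comparison reduces to leaving-group quality.
Rank by basicity of the departing species: weakest base leaves most easily.
CH₃CH₂–ONs loses ONs⁻: pKₐ(p-O₂NC₆H₄SO₃H) ≈ -3.5
CH₃CH₂–ONO₂ loses NO₃⁻: pKₐ(HNO₃) ≈ -1.3
CH₃CH₂–OPO(OH)₂ loses H₂PO₄⁻: pKₐ(H₃PO₄) ≈ 2.1
CH₃CH₂–OBz loses PhCOO⁻: pKₐ(C₆H₅COOH) ≈ 4.2
CH₃CH₂–SCH₃ loses RS⁻: pKₐ(RSH (a thiol)) ≈ 10.5

CH₃CH₂–SCH₃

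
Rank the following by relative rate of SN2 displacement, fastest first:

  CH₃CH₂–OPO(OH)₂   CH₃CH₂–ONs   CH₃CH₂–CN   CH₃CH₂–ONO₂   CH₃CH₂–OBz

With the same alkyl group throughout, only the leaving group differentiates the rates.
A good leaving group is a weak base: the lower the pKₐ of its conjugate acid, the more readily it departs.
CH₃CH₂–ONs loses ONs⁻: pKₐ(p-O₂NC₆H₄SO₃H) ≈ -3.5
CH₃CH₂–ONO₂ loses NO₃⁻: pKₐ(HNO₃) ≈ -1.3
CH₃CH₂–OPO(OH)₂ loses H₂PO₄⁻: pKₐ(H₃PO₄) ≈ 2.1
CH₃CH₂–OBz loses PhCOO⁻: pKₐ(C₆H₅COOH) ≈ 4.2
CH₃CH₂–CN loses CN⁻: pKₐ(HCN) ≈ 9.2

CH₃CH₂–ONs > CH₃CH₂–ONO₂ > CH₃CH₂–OPO(OH)₂ > CH₃CH₂–OBz > CH₃CH₂–CN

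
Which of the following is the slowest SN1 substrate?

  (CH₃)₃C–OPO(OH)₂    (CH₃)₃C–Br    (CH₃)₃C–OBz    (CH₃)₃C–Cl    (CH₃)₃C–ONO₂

(CH₃)₃C–OBz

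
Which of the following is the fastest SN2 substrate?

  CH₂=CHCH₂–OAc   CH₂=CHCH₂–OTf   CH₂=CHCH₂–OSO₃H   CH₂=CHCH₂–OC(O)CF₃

Same R in every case — rank the leaving groups.
Rank by basicity of the departing species: weakest base leaves most easily.
CH₂=CHCH₂–OTf loses OTf⁻: pKₐ(CF₃SO₃H (triflic acid)) ≈ -14
CH₂=CHCH₂–OSO₃H loses HSO₄⁻: pKₐ(H₂SO₄) ≈ -3
CH₂=CHCH₂–OC(O)CF₃ loses CF₃COO⁻: pKₐ(CF₃COOH) ≈ 0.2
CH₂=CHCH₂–OAc loses AcO⁻: pKₐ(CH₃COOH) ≈ 4.8

CH₂=CHCH₂–OTf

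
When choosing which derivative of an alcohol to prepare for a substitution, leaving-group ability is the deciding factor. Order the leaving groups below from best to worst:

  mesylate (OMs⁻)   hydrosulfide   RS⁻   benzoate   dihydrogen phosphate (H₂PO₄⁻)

mesylate (OMs⁻) > dihydrogen phosphate (H₂PO₄⁻) > benzoate > hydrosulfide > RS⁻

A good leaving group is a weak base: the lower the pKₐ of its conjugate acid, the more readily it departs.
mesylate (OMs⁻): pKₐ(CH₃SO₃H (MsOH)) ≈ -1.9 — resonance-delocalised alkanesulfonate
dihydrogen phosphate (H₂PO₄⁻): pKₐ(H₃PO₄) ≈ 2.1 — moderate base; biological leaving group after further activation
benzoate: pKₐ(C₆H₅COOH) ≈ 4.2 — aryl carboxylate
hydrosulfide: pKₐ(H₂S) ≈ 7 — larger and more polarisable than the oxygen analogue
RS⁻: pKₐ(RSH (a thiol)) ≈ 10.5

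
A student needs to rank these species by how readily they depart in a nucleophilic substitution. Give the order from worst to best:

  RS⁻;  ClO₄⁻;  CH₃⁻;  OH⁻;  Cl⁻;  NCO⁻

The more stable X⁻ (or X) is on its own — i.e. the weaker a base it is — the better a leaving group it makes.
ClO₄⁻: pKₐ(HClO₄) ≈ -10
Cl⁻: pKₐ(HCl) ≈ -7
NCO⁻: pKₐ(HOCN) ≈ 3.5 — resonance between N and O
RS⁻: pKₐ(RSH (a thiol)) ≈ 10.5 — moderately basic; rarely leaves without activation
OH⁻: pKₐ(H₂O) ≈ 15.7 — strong base; essentially never leaves without prior activation
CH₃⁻: pKₐ(CH₄) ≈ 48
Listed from poorest to best leaving group as asked.

CH₃⁻ < OH⁻ < RS⁻ < NCO⁻ < Cl⁻ < ClO₄⁻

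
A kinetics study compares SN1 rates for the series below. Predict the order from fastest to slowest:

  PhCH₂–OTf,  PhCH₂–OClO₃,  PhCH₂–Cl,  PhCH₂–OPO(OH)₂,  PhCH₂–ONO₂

Same R in every case — rank the leaving groups.
A good leaving group is a weak base: the lower the pKₐ of its conjugate acid, the more readily it departs.
PhCH₂–OTf loses OTf⁻: pKₐ(CF₃SO₃H (triflic acid)) ≈ -14
PhCH₂–OClO₃ loses ClO₄⁻: pKₐ(HClO₄) ≈ -10
PhCH₂–Cl loses Cl⁻: pKₐ(HCl) ≈ -7
PhCH₂–ONO₂ loses NO₃⁻: pKₐ(HNO₃) ≈ -1.3
PhCH₂–OPO(OH)₂ loses H₂PO₄⁻: pKₐ(H₃PO₄) ≈ 2.1

PhCH₂–OTf > PhCH₂–OClO₃ > PhCH₂–Cl > PhCH₂–ONO₂ > PhCH₂–OPO(OH)₂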